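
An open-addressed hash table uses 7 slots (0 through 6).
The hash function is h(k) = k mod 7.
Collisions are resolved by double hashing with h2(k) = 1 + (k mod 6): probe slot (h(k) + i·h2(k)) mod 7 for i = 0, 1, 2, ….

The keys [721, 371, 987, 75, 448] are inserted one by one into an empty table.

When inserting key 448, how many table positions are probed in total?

3

721: h=0 -> slot 0
371: h=0, h2=6, probe 0,6 -> slot 6
987: h=0, h2=4, probe 0,4 -> slot 4
75: h=5 -> slot 5
448: h=0, h2=5, probe 0,5,3 -> slot 3
Table: [721, ., ., 448, 987, 75, 371]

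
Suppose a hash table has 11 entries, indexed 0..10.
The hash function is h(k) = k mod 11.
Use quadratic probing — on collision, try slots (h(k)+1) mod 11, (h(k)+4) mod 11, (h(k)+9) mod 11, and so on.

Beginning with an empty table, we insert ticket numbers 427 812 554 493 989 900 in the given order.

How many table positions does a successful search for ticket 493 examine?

3

427 hashes to 9; slot 9 is free => place at 9.
812 hashes to 9; 9 taken => place at 10.
554 hashes to 4; slot 4 is free => place at 4.
493 hashes to 9; 9,10 taken => place at 2.
989 hashes to 10; 10 taken => place at 0.
900 hashes to 9; 9,10,2 taken => place at 7.
Table: [989, _, 493, _, 554, _, _, 900, _, 427, 812]
Lookup 493: h=9, probe 9,10,2 → found at 2.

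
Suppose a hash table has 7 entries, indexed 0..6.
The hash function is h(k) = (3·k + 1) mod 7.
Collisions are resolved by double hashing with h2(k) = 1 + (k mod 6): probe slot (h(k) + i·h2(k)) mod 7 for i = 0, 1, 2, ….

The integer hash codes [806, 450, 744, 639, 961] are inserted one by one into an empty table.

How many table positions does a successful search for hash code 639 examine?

4

806: h=4 → slot 4
450: h=0 → slot 0
744: h=0, h2=1, probe 0,1 → slot 1
639: h=0, h2=4, probe 0,4,1,5 → slot 5
961: h=0, h2=2, probe 0,2 → slot 2
Table: [450, 744, 961, _, 806, 639, _]
Lookup 639: h=0, h2=4, probe 0,4,1,5 → found at 5.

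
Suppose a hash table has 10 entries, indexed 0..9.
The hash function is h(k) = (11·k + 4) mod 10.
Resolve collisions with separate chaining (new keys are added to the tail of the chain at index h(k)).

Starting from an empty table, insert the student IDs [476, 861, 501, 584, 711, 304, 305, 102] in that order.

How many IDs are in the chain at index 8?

2

476 -> bucket 0
861 -> bucket 5
501 -> bucket 5 (collision)
584 -> bucket 8
711 -> bucket 5 (collision)
304 -> bucket 8 (collision)
305 -> bucket 9
102 -> bucket 6
Final buckets:
0: 476
1: ∅
2: ∅
3: ∅
4: ∅
5: 861 -> 501 -> 711
6: 102
7: ∅
8: 584 -> 304
9: 305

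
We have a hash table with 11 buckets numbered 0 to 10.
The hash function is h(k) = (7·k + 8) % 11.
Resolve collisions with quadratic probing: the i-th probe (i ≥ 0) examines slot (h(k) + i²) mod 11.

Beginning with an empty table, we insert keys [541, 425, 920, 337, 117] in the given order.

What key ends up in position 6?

541 hashes to 0; slot 0 is free => place at 0.
425 hashes to 2; slot 2 is free => place at 2.
920 hashes to 2; 2 taken => place at 3.
337 hashes to 2; 2,3 taken => place at 6.
117 hashes to 2; 2,3,6,0 taken => place at 7.
Table: [541, _, 425, 920, _, _, 337, 117, _, _, _]

337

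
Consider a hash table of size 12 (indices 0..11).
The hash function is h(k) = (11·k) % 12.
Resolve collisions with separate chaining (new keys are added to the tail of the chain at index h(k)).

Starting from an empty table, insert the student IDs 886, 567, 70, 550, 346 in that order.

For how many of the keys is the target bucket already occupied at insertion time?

Insert 886: h=2, bucket 2 empty -> new chain.
Insert 567: h=9, bucket 9 empty -> new chain.
Insert 70: h=2, bucket 2 nonempty -> append to chain.
Insert 550: h=2, bucket 2 nonempty -> append to chain.
Insert 346: h=2, bucket 2 nonempty -> append to chain.
Final buckets:
0: -
1: -
2: 886 -> 70 -> 550 -> 346
3: -
4: -
5: -
6: -
7: -
8: -
9: 567
10: -
11: -

3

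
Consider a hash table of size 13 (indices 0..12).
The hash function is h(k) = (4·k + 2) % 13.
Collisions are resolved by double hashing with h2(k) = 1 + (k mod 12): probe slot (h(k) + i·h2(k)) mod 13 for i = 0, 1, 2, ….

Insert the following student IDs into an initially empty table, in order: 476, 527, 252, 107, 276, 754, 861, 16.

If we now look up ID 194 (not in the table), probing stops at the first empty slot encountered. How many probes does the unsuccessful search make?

4

476: h=8 → slot 8
527: h=4 → slot 4
252: h=9 → slot 9
107: h=1 → slot 1
276: h=1, h2=1, probe 1,2 → slot 2
754: h=2, h2=11, probe 2,0 → slot 0
861: h=1, h2=10, probe 1,11 → slot 11
16: h=1, h2=5, probe 1,6 → slot 6
Table: [754, 107, 276, _, 527, _, 16, _, 476, 252, _, 861, _]
Lookup 194: h=11, h2=3, probe 11,1,4,7 → slot 7 empty, not found.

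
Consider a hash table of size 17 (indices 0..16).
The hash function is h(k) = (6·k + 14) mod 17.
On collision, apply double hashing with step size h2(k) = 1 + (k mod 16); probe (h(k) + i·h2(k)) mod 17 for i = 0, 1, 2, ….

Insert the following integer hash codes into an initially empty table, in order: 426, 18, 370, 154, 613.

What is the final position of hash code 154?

14

426 hashes to 3; slot 3 is free => place at 3.
18 hashes to 3, h2=3; 3 taken => place at 6.
370 hashes to 7; slot 7 is free => place at 7.
154 hashes to 3, h2=11; 3 taken => place at 14.
613 hashes to 3, h2=6; 3 taken => place at 9.
Table: [∅, ∅, ∅, 426, ∅, ∅, 18, 370, ∅, 613, ∅, ∅, ∅, ∅, 154, ∅, ∅]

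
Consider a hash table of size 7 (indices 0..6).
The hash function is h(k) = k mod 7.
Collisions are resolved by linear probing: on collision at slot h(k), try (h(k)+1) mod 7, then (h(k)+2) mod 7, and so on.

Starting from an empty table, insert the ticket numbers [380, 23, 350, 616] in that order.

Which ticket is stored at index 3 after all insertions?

Insert 380: h=2, slot 2 empty → index 2.
Insert 23: h=2, slot 2 occupied → index 3.
Insert 350: h=0, slot 0 empty → index 0.
Insert 616: h=0, slot 0 occupied → index 1.
Table: [350, 616, 380, 23, —, —, —]

23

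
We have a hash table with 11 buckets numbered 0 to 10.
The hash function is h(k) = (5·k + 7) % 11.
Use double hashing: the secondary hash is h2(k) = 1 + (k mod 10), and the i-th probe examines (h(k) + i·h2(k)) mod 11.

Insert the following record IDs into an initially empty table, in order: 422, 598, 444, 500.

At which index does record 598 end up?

3

422: h=5 → slot 5
598: h=5, h2=9, probe 5,3 → slot 3
444: h=5, h2=5, probe 5,10 → slot 10
500: h=10, h2=1, probe 10,0 → slot 0
Table: [500, ., ., 598, ., 422, ., ., ., ., 444]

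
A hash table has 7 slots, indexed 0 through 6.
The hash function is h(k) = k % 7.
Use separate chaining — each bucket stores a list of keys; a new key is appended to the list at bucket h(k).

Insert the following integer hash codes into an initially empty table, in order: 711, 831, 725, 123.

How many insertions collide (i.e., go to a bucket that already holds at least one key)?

711 -> bucket 4
831 -> bucket 5
725 -> bucket 4 (collision)
123 -> bucket 4 (collision)
Final buckets:
0: _
1: _
2: _
3: _
4: 711 -> 725 -> 123
5: 831
6: _

2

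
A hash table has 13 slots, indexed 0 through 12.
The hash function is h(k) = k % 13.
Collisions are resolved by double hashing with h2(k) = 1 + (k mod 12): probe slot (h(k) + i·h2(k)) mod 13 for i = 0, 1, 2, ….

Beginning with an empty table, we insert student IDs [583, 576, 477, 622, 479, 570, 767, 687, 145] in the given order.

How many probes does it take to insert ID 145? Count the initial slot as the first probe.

3

583 hashes to 11; slot 11 is free => place at 11.
576 hashes to 4; slot 4 is free => place at 4.
477 hashes to 9; slot 9 is free => place at 9.
622 hashes to 11, h2=11; 11,9 taken => place at 7.
479 hashes to 11, h2=12; 11 taken => place at 10.
570 hashes to 11, h2=7; 11 taken => place at 5.
767 hashes to 0; slot 0 is free => place at 0.
687 hashes to 11, h2=4; 11 taken => place at 2.
145 hashes to 2, h2=2; 2,4 taken => place at 6.
Table: [767, _, 687, _, 576, 570, 145, 622, _, 477, 479, 583, _]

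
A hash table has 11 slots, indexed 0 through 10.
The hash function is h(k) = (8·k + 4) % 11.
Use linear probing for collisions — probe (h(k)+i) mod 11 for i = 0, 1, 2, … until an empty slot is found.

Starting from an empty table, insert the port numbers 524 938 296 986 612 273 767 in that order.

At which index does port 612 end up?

524: h=5 → slot 5
938: h=6 → slot 6
296: h=7 → slot 7
986: h=5, probe 5,6,7,8 → slot 8
612: h=5, probe 5,6,7,8,9 → slot 9
273: h=10 → slot 10
767: h=2 → slot 2
Table: [., ., 767, ., ., 524, 938, 296, 986, 612, 273]

9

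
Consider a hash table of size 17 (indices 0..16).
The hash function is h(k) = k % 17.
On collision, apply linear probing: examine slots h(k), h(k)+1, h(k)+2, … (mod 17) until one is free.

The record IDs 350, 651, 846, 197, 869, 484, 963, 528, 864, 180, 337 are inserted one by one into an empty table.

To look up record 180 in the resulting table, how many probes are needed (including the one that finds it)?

350: h=10 → slot 10
651: h=5 → slot 5
846: h=13 → slot 13
197: h=10, probe 10,11 → slot 11
869: h=2 → slot 2
484: h=8 → slot 8
963: h=11, probe 11,12 → slot 12
528: h=1 → slot 1
864: h=14 → slot 14
180: h=10, probe 10,11,12,13,14,15 → slot 15
337: h=14, probe 14,15,16 → slot 16
Table: [-, 528, 869, -, -, 651, -, -, 484, -, 350, 197, 963, 846, 864, 180, 337]
Lookup 180: h=10, probe 10,11,12,13,14,15 → found at 15.

6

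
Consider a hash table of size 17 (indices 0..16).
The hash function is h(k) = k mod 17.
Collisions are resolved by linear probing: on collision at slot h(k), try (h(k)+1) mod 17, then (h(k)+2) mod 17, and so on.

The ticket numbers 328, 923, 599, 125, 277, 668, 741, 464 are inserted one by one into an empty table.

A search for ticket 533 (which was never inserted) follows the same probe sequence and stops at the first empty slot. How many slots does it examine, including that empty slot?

7

Insert 328: h=5, slot 5 empty -> index 5.
Insert 923: h=5, slot 5 occupied -> index 6.
Insert 599: h=4, slot 4 empty -> index 4.
Insert 125: h=6, slot 6 occupied -> index 7.
Insert 277: h=5, slots 5,6,7 occupied -> index 8.
Insert 668: h=5, slots 5,6,7,8 occupied -> index 9.
Insert 741: h=10, slot 10 empty -> index 10.
Insert 464: h=5, slots 5,6,7,8,9,10 occupied -> index 11.
Table: [-, -, -, -, 599, 328, 923, 125, 277, 668, 741, 464, -, -, -, -, -]
Lookup 533: h=6, probe 6,7,8,9,10,11,12 → slot 12 empty, not found.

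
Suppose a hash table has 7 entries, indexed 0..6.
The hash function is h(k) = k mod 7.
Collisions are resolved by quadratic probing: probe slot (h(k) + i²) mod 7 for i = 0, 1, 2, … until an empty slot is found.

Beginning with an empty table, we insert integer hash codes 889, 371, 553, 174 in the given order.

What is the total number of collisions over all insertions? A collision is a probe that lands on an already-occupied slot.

3

Insert 889: h=0, slot 0 empty → index 0.
Insert 371: h=0, slot 0 occupied → index 1.
Insert 553: h=0, slots 0,1 occupied → index 4.
Insert 174: h=6, slot 6 empty → index 6.
Table: [889, 371, _, _, 553, _, 174]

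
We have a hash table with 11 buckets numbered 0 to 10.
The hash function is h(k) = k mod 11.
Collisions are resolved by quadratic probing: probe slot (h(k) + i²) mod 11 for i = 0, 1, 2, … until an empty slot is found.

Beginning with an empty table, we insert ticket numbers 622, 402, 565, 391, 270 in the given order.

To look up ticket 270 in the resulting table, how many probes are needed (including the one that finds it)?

5

Insert 622: h=6, slot 6 empty => index 6.
Insert 402: h=6, slot 6 occupied => index 7.
Insert 565: h=4, slot 4 empty => index 4.
Insert 391: h=6, slots 6,7 occupied => index 10.
Insert 270: h=6, slots 6,7,10,4 occupied => index 0.
Table: [270, —, —, —, 565, —, 622, 402, —, —, 391]
Lookup 270: h=6, probe 6,7,10,4,0 → found at 0.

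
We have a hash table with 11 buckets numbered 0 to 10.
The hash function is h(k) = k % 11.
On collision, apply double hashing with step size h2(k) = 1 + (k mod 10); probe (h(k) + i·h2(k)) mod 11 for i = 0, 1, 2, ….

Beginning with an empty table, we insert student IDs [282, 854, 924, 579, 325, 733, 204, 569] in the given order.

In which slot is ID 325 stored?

Insert 282: h=7, slot 7 empty => index 7.
Insert 854: h=7, h2=5, slot 7 occupied => index 1.
Insert 924: h=0, slot 0 empty => index 0.
Insert 579: h=7, h2=10, slot 7 occupied => index 6.
Insert 325: h=6, h2=6, slots 6,1,7 occupied => index 2.
Insert 733: h=7, h2=4, slots 7,0 occupied => index 4.
Insert 204: h=6, h2=5, slots 6,0 occupied => index 5.
Insert 569: h=8, slot 8 empty => index 8.
Table: [924, 854, 325, _, 733, 204, 579, 282, 569, _, _]

2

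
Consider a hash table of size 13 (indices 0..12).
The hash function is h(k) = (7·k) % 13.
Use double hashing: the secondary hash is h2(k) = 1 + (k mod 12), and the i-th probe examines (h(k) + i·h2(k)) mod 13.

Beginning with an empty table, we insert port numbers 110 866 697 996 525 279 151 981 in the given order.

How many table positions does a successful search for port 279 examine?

2

110 hashes to 3; slot 3 is free → place at 3.
866 hashes to 4; slot 4 is free → place at 4.
697 hashes to 4, h2=2; 4 taken → place at 6.
996 hashes to 4, h2=1; 4 taken → place at 5.
525 hashes to 9; slot 9 is free → place at 9.
279 hashes to 3, h2=4; 3 taken → place at 7.
151 hashes to 4, h2=8; 4 taken → place at 12.
981 hashes to 3, h2=10; 3 taken → place at 0.
Table: [981, ., ., 110, 866, 996, 697, 279, ., 525, ., ., 151]
Lookup 279: h=3, h2=4, probe 3,7 → found at 7.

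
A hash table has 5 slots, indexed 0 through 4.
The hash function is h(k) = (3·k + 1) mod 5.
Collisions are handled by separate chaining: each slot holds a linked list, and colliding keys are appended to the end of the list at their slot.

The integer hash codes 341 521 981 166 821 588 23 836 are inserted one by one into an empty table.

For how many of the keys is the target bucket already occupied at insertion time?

341 -> bucket 4
521 -> bucket 4 (collision)
981 -> bucket 4 (collision)
166 -> bucket 4 (collision)
821 -> bucket 4 (collision)
588 -> bucket 0
23 -> bucket 0 (collision)
836 -> bucket 4 (collision)
Final buckets:
0: 588 -> 23
1: .
2: .
3: .
4: 341 -> 521 -> 981 -> 166 -> 821 -> 836

6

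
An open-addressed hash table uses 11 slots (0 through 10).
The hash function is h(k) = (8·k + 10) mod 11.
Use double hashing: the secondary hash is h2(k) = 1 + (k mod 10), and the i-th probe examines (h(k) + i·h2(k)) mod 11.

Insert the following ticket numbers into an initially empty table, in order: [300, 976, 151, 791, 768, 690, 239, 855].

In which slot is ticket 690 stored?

300 hashes to 1; slot 1 is free => place at 1.
976 hashes to 8; slot 8 is free => place at 8.
151 hashes to 8, h2=2; 8 taken => place at 10.
791 hashes to 2; slot 2 is free => place at 2.
768 hashes to 5; slot 5 is free => place at 5.
690 hashes to 8, h2=1; 8 taken => place at 9.
239 hashes to 8, h2=10; 8 taken => place at 7.
855 hashes to 8, h2=6; 8 taken => place at 3.
Table: [-, 300, 791, 855, -, 768, -, 239, 976, 690, 151]

9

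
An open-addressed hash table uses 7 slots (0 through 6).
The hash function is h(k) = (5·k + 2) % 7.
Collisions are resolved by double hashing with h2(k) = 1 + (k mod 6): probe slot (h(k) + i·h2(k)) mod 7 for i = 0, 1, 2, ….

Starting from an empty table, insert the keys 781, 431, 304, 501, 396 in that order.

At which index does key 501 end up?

Insert 781: h=1, slot 1 empty -> index 1.
Insert 431: h=1, h2=6, slot 1 occupied -> index 0.
Insert 304: h=3, slot 3 empty -> index 3.
Insert 501: h=1, h2=4, slot 1 occupied -> index 5.
Insert 396: h=1, h2=1, slot 1 occupied -> index 2.
Table: [431, 781, 396, 304, -, 501, -]

5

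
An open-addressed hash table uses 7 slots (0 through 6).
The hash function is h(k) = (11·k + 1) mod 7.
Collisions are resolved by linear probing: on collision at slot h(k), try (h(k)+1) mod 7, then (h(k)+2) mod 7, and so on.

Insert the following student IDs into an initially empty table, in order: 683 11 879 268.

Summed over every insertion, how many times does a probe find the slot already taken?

3

683 hashes to 3; slot 3 is free -> place at 3.
11 hashes to 3; 3 taken -> place at 4.
879 hashes to 3; 3,4 taken -> place at 5.
268 hashes to 2; slot 2 is free -> place at 2.
Table: [—, —, 268, 683, 11, 879, —]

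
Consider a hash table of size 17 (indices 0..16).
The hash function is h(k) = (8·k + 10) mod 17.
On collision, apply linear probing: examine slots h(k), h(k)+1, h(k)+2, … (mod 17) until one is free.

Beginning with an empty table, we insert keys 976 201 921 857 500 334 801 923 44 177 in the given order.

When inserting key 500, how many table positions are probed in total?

976 hashes to 15; slot 15 is free → place at 15.
201 hashes to 3; slot 3 is free → place at 3.
921 hashes to 0; slot 0 is free → place at 0.
857 hashes to 15; 15 taken → place at 16.
500 hashes to 15; 15,16,0 taken → place at 1.
334 hashes to 13; slot 13 is free → place at 13.
801 hashes to 9; slot 9 is free → place at 9.
923 hashes to 16; 16,0,1 taken → place at 2.
44 hashes to 5; slot 5 is free → place at 5.
177 hashes to 15; 15,16,0,1,2,3 taken → place at 4.
Table: [921, 500, 923, 201, 177, 44, —, —, —, 801, —, —, —, 334, —, 976, 857]

4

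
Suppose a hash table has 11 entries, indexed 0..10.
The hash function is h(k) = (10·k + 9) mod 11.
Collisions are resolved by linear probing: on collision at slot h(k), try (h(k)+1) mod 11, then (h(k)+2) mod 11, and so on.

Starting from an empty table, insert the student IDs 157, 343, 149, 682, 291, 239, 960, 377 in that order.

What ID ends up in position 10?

377

157 hashes to 6; slot 6 is free => place at 6.
343 hashes to 7; slot 7 is free => place at 7.
149 hashes to 3; slot 3 is free => place at 3.
682 hashes to 9; slot 9 is free => place at 9.
291 hashes to 4; slot 4 is free => place at 4.
239 hashes to 1; slot 1 is free => place at 1.
960 hashes to 6; 6,7 taken => place at 8.
377 hashes to 6; 6,7,8,9 taken => place at 10.
Table: [-, 239, -, 149, 291, -, 157, 343, 960, 682, 377]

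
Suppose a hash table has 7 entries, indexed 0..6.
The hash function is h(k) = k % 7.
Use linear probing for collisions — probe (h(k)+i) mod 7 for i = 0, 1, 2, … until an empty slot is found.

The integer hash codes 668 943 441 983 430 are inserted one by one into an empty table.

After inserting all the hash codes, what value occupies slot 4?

668: h=3 => slot 3
943: h=5 => slot 5
441: h=0 => slot 0
983: h=3, probe 3,4 => slot 4
430: h=3, probe 3,4,5,6 => slot 6
Table: [441, _, _, 668, 983, 943, 430]

983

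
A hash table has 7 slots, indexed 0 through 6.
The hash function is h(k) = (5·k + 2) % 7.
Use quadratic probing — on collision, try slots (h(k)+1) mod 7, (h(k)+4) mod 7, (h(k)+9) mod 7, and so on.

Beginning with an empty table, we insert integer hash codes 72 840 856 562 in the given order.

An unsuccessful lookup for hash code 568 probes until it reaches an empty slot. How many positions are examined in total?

2

Insert 72: h=5, slot 5 empty => index 5.
Insert 840: h=2, slot 2 empty => index 2.
Insert 856: h=5, slot 5 occupied => index 6.
Insert 562: h=5, slots 5,6,2 occupied => index 0.
Table: [562, ∅, 840, ∅, ∅, 72, 856]
Lookup 568: h=0, probe 0,1 → slot 1 empty, not found.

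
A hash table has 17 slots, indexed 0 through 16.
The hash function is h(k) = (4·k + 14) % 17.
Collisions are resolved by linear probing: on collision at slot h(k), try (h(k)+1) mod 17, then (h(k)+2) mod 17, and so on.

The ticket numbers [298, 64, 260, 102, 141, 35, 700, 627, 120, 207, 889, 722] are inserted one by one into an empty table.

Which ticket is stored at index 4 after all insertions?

889

298: h=16 -> slot 16
64: h=15 -> slot 15
260: h=0 -> slot 0
102: h=14 -> slot 14
141: h=0, probe 0,1 -> slot 1
35: h=1, probe 1,2 -> slot 2
700: h=9 -> slot 9
627: h=6 -> slot 6
120: h=1, probe 1,2,3 -> slot 3
207: h=9, probe 9,10 -> slot 10
889: h=0, probe 0,1,2,3,4 -> slot 4
722: h=12 -> slot 12
Table: [260, 141, 35, 120, 889, —, 627, —, —, 700, 207, —, 722, —, 102, 64, 298]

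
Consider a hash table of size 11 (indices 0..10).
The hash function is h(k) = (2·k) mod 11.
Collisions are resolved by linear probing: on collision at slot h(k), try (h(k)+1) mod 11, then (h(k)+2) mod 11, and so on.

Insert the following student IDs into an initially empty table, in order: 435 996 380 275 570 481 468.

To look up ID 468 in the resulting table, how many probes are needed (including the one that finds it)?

4

Insert 435: h=1, slot 1 empty -> index 1.
Insert 996: h=1, slot 1 occupied -> index 2.
Insert 380: h=1, slots 1,2 occupied -> index 3.
Insert 275: h=0, slot 0 empty -> index 0.
Insert 570: h=7, slot 7 empty -> index 7.
Insert 481: h=5, slot 5 empty -> index 5.
Insert 468: h=1, slots 1,2,3 occupied -> index 4.
Table: [275, 435, 996, 380, 468, 481, ∅, 570, ∅, ∅, ∅]
Lookup 468: h=1, probe 1,2,3,4 → found at 4.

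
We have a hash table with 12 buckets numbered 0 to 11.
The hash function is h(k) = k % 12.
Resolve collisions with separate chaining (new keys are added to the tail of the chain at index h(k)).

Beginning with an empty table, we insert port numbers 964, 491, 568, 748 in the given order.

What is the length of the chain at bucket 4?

964 -> bucket 4
491 -> bucket 11
568 -> bucket 4 (collision)
748 -> bucket 4 (collision)
Final buckets:
0: ∅
1: ∅
2: ∅
3: ∅
4: 964 -> 568 -> 748
5: ∅
6: ∅
7: ∅
8: ∅
9: ∅
10: ∅
11: 491

3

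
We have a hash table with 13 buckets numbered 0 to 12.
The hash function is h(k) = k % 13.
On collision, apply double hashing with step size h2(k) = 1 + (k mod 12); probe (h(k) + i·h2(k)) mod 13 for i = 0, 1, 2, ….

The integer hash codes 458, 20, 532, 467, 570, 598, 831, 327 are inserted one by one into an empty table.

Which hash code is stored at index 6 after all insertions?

327

Insert 458: h=3, slot 3 empty → index 3.
Insert 20: h=7, slot 7 empty → index 7.
Insert 532: h=12, slot 12 empty → index 12.
Insert 467: h=12, h2=12, slot 12 occupied → index 11.
Insert 570: h=11, h2=7, slot 11 occupied → index 5.
Insert 598: h=0, slot 0 empty → index 0.
Insert 831: h=12, h2=4, slots 12,3,7,11 occupied → index 2.
Insert 327: h=2, h2=4, slot 2 occupied → index 6.
Table: [598, -, 831, 458, -, 570, 327, 20, -, -, -, 467, 532]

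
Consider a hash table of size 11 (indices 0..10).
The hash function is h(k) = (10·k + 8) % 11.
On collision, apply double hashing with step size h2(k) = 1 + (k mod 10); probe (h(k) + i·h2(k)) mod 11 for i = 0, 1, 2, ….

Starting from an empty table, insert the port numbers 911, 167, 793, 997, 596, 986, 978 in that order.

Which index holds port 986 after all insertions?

8

911: h=10 -> slot 10
167: h=6 -> slot 6
793: h=7 -> slot 7
997: h=1 -> slot 1
596: h=6, h2=7, probe 6,2 -> slot 2
986: h=1, h2=7, probe 1,8 -> slot 8
978: h=9 -> slot 9
Table: [_, 997, 596, _, _, _, 167, 793, 986, 978, 911]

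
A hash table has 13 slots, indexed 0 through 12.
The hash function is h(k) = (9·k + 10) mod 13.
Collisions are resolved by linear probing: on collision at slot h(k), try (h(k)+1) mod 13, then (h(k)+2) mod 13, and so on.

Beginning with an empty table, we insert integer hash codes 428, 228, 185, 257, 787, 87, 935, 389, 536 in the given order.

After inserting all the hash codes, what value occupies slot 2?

935

Insert 428: h=1, slot 1 empty → index 1.
Insert 228: h=8, slot 8 empty → index 8.
Insert 185: h=11, slot 11 empty → index 11.
Insert 257: h=9, slot 9 empty → index 9.
Insert 787: h=8, slots 8,9 occupied → index 10.
Insert 87: h=0, slot 0 empty → index 0.
Insert 935: h=1, slot 1 occupied → index 2.
Insert 389: h=1, slots 1,2 occupied → index 3.
Insert 536: h=11, slot 11 occupied → index 12.
Table: [87, 428, 935, 389, —, —, —, —, 228, 257, 787, 185, 536]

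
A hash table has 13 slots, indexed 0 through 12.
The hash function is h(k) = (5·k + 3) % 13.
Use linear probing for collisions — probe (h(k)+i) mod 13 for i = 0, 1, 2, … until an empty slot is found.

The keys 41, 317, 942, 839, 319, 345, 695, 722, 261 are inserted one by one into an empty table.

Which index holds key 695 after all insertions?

8

41 hashes to 0; slot 0 is free => place at 0.
317 hashes to 2; slot 2 is free => place at 2.
942 hashes to 7; slot 7 is free => place at 7.
839 hashes to 12; slot 12 is free => place at 12.
319 hashes to 12; 12,0 taken => place at 1.
345 hashes to 12; 12,0,1,2 taken => place at 3.
695 hashes to 7; 7 taken => place at 8.
722 hashes to 12; 12,0,1,2,3 taken => place at 4.
261 hashes to 8; 8 taken => place at 9.
Table: [41, 319, 317, 345, 722, -, -, 942, 695, 261, -, -, 839]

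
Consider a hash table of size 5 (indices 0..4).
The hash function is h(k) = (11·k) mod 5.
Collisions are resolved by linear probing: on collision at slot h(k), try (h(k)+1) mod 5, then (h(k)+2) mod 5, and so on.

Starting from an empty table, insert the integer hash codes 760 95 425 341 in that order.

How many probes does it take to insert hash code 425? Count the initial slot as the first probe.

3

760 hashes to 0; slot 0 is free → place at 0.
95 hashes to 0; 0 taken → place at 1.
425 hashes to 0; 0,1 taken → place at 2.
341 hashes to 1; 1,2 taken → place at 3.
Table: [760, 95, 425, 341, ∅]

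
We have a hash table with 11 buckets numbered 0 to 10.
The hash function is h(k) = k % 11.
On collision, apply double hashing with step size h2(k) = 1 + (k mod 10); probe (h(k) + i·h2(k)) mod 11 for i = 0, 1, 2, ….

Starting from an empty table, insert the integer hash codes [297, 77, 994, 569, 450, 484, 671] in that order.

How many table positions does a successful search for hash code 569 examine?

Insert 297: h=0, slot 0 empty -> index 0.
Insert 77: h=0, h2=8, slot 0 occupied -> index 8.
Insert 994: h=4, slot 4 empty -> index 4.
Insert 569: h=8, h2=10, slot 8 occupied -> index 7.
Insert 450: h=10, slot 10 empty -> index 10.
Insert 484: h=0, h2=5, slot 0 occupied -> index 5.
Insert 671: h=0, h2=2, slot 0 occupied -> index 2.
Table: [297, _, 671, _, 994, 484, _, 569, 77, _, 450]
Lookup 569: h=8, h2=10, probe 8,7 → found at 7.

2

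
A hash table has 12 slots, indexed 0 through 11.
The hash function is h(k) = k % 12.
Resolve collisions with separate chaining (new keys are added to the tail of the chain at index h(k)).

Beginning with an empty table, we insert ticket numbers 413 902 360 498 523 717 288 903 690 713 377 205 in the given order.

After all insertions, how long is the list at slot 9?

Insert 413: h=5, bucket 5 empty -> new chain.
Insert 902: h=2, bucket 2 empty -> new chain.
Insert 360: h=0, bucket 0 empty -> new chain.
Insert 498: h=6, bucket 6 empty -> new chain.
Insert 523: h=7, bucket 7 empty -> new chain.
Insert 717: h=9, bucket 9 empty -> new chain.
Insert 288: h=0, bucket 0 nonempty -> append to chain.
Insert 903: h=3, bucket 3 empty -> new chain.
Insert 690: h=6, bucket 6 nonempty -> append to chain.
Insert 713: h=5, bucket 5 nonempty -> append to chain.
Insert 377: h=5, bucket 5 nonempty -> append to chain.
Insert 205: h=1, bucket 1 empty -> new chain.
Final buckets:
0: 360 -> 288
1: 205
2: 902
3: 903
4: —
5: 413 -> 713 -> 377
6: 498 -> 690
7: 523
8: —
9: 717
10: —
11: —

1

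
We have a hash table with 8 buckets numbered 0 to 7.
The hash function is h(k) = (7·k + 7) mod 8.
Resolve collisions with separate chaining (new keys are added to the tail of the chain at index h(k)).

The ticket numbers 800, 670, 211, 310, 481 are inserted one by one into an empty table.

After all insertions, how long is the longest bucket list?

800 → bucket 7
670 → bucket 1
211 → bucket 4
310 → bucket 1 (collision)
481 → bucket 6
Final buckets:
0: .
1: 670 -> 310
2: .
3: .
4: 211
5: .
6: 481
7: 800

2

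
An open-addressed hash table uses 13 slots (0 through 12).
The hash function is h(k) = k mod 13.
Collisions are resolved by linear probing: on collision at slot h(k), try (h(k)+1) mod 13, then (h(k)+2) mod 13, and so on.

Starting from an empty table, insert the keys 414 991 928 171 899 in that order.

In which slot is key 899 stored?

4

414 hashes to 11; slot 11 is free => place at 11.
991 hashes to 3; slot 3 is free => place at 3.
928 hashes to 5; slot 5 is free => place at 5.
171 hashes to 2; slot 2 is free => place at 2.
899 hashes to 2; 2,3 taken => place at 4.
Table: [-, -, 171, 991, 899, 928, -, -, -, -, -, 414, -]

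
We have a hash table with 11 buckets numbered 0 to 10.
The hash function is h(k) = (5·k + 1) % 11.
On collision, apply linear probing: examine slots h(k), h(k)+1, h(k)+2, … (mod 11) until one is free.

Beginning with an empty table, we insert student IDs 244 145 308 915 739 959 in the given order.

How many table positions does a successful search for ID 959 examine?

6

244 hashes to 0; slot 0 is free -> place at 0.
145 hashes to 0; 0 taken -> place at 1.
308 hashes to 1; 1 taken -> place at 2.
915 hashes to 0; 0,1,2 taken -> place at 3.
739 hashes to 0; 0,1,2,3 taken -> place at 4.
959 hashes to 0; 0,1,2,3,4 taken -> place at 5.
Table: [244, 145, 308, 915, 739, 959, —, —, —, —, —]
Lookup 959: h=0, probe 0,1,2,3,4,5 → found at 5.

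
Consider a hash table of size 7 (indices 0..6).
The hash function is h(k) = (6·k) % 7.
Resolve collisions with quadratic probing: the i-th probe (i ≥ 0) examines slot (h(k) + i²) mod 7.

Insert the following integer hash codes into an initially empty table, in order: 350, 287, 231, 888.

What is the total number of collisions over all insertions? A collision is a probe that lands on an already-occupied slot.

4

350 hashes to 0; slot 0 is free -> place at 0.
287 hashes to 0; 0 taken -> place at 1.
231 hashes to 0; 0,1 taken -> place at 4.
888 hashes to 1; 1 taken -> place at 2.
Table: [350, 287, 888, ∅, 231, ∅, ∅]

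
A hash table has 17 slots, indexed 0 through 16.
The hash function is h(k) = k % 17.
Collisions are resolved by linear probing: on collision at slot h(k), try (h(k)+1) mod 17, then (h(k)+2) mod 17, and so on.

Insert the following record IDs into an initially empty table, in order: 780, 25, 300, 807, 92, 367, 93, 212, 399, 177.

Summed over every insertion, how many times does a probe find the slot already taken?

780: h=15 => slot 15
25: h=8 => slot 8
300: h=11 => slot 11
807: h=8, probe 8,9 => slot 9
92: h=7 => slot 7
367: h=10 => slot 10
93: h=8, probe 8,9,10,11,12 => slot 12
212: h=8, probe 8,9,10,11,12,13 => slot 13
399: h=8, probe 8,9,10,11,12,13,14 => slot 14
177: h=7, probe 7,8,9,10,11,12,13,14,15,16 => slot 16
Table: [—, —, —, —, —, —, —, 92, 25, 807, 367, 300, 93, 212, 399, 780, 177]

25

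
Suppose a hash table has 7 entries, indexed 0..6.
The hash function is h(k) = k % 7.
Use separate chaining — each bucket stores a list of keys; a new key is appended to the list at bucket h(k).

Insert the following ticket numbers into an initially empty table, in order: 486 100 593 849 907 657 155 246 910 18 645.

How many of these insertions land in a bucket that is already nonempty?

4

486 → bucket 3
100 → bucket 2
593 → bucket 5
849 → bucket 2 (collision)
907 → bucket 4
657 → bucket 6
155 → bucket 1
246 → bucket 1 (collision)
910 → bucket 0
18 → bucket 4 (collision)
645 → bucket 1 (collision)
Final buckets:
0: 910
1: 155 -> 246 -> 645
2: 100 -> 849
3: 486
4: 907 -> 18
5: 593
6: 657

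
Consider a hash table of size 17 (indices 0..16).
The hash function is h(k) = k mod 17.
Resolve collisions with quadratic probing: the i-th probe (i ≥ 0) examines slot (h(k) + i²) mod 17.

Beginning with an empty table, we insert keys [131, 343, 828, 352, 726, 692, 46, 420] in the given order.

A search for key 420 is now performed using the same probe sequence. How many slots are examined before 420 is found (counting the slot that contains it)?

Insert 131: h=12, slot 12 empty -> index 12.
Insert 343: h=3, slot 3 empty -> index 3.
Insert 828: h=12, slot 12 occupied -> index 13.
Insert 352: h=12, slots 12,13 occupied -> index 16.
Insert 726: h=12, slots 12,13,16 occupied -> index 4.
Insert 692: h=12, slots 12,13,16,4 occupied -> index 11.
Insert 46: h=12, slots 12,13,16,4,11,3 occupied -> index 14.
Insert 420: h=12, slots 12,13,16,4,11,3,14 occupied -> index 10.
Table: [., ., ., 343, 726, ., ., ., ., ., 420, 692, 131, 828, 46, ., 352]
Lookup 420: h=12, probe 12,13,16,4,11,3,14,10 → found at 10.

8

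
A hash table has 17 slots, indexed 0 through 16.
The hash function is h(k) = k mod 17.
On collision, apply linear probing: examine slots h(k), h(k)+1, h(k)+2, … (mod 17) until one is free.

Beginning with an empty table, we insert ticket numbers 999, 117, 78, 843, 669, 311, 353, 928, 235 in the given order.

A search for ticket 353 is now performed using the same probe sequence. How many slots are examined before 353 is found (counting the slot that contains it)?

2

999 hashes to 13; slot 13 is free => place at 13.
117 hashes to 15; slot 15 is free => place at 15.
78 hashes to 10; slot 10 is free => place at 10.
843 hashes to 10; 10 taken => place at 11.
669 hashes to 6; slot 6 is free => place at 6.
311 hashes to 5; slot 5 is free => place at 5.
353 hashes to 13; 13 taken => place at 14.
928 hashes to 10; 10,11 taken => place at 12.
235 hashes to 14; 14,15 taken => place at 16.
Table: [—, —, —, —, —, 311, 669, —, —, —, 78, 843, 928, 999, 353, 117, 235]
Lookup 353: h=13, probe 13,14 → found at 14.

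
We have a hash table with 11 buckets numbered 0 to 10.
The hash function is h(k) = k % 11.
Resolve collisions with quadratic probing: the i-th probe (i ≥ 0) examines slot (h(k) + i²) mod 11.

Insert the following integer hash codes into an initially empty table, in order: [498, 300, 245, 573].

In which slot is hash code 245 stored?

498 hashes to 3; slot 3 is free → place at 3.
300 hashes to 3; 3 taken → place at 4.
245 hashes to 3; 3,4 taken → place at 7.
573 hashes to 1; slot 1 is free → place at 1.
Table: [∅, 573, ∅, 498, 300, ∅, ∅, 245, ∅, ∅, ∅]

7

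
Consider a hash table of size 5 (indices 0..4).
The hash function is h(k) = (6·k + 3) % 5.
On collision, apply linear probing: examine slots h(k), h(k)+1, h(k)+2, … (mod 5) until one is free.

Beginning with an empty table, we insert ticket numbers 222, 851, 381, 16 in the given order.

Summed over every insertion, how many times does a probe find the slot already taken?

222 hashes to 0; slot 0 is free => place at 0.
851 hashes to 4; slot 4 is free => place at 4.
381 hashes to 4; 4,0 taken => place at 1.
16 hashes to 4; 4,0,1 taken => place at 2.
Table: [222, 381, 16, ∅, 851]

5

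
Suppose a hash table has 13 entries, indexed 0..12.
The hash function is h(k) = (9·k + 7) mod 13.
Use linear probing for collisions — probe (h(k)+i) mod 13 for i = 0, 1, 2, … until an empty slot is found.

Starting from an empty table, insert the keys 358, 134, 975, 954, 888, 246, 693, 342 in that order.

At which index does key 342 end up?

9

Insert 358: h=5, slot 5 empty -> index 5.
Insert 134: h=4, slot 4 empty -> index 4.
Insert 975: h=7, slot 7 empty -> index 7.
Insert 954: h=0, slot 0 empty -> index 0.
Insert 888: h=4, slots 4,5 occupied -> index 6.
Insert 246: h=11, slot 11 empty -> index 11.
Insert 693: h=4, slots 4,5,6,7 occupied -> index 8.
Insert 342: h=4, slots 4,5,6,7,8 occupied -> index 9.
Table: [954, ∅, ∅, ∅, 134, 358, 888, 975, 693, 342, ∅, 246, ∅]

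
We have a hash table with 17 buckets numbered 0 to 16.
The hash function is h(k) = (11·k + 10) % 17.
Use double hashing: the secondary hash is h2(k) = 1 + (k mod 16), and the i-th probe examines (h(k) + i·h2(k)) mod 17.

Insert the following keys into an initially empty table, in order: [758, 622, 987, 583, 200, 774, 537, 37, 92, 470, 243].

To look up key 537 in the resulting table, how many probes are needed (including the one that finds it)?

2

758 hashes to 1; slot 1 is free -> place at 1.
622 hashes to 1, h2=15; 1 taken -> place at 16.
987 hashes to 4; slot 4 is free -> place at 4.
583 hashes to 14; slot 14 is free -> place at 14.
200 hashes to 0; slot 0 is free -> place at 0.
774 hashes to 7; slot 7 is free -> place at 7.
537 hashes to 1, h2=10; 1 taken -> place at 11.
37 hashes to 9; slot 9 is free -> place at 9.
92 hashes to 2; slot 2 is free -> place at 2.
470 hashes to 12; slot 12 is free -> place at 12.
243 hashes to 14, h2=4; 14,1 taken -> place at 5.
Table: [200, 758, 92, —, 987, 243, —, 774, —, 37, —, 537, 470, —, 583, —, 622]
Lookup 537: h=1, h2=10, probe 1,11 → found at 11.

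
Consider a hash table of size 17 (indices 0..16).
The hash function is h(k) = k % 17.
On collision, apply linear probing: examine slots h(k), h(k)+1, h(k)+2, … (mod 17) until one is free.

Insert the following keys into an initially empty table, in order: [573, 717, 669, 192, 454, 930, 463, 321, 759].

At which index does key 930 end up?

573 hashes to 12; slot 12 is free -> place at 12.
717 hashes to 3; slot 3 is free -> place at 3.
669 hashes to 6; slot 6 is free -> place at 6.
192 hashes to 5; slot 5 is free -> place at 5.
454 hashes to 12; 12 taken -> place at 13.
930 hashes to 12; 12,13 taken -> place at 14.
463 hashes to 4; slot 4 is free -> place at 4.
321 hashes to 15; slot 15 is free -> place at 15.
759 hashes to 11; slot 11 is free -> place at 11.
Table: [_, _, _, 717, 463, 192, 669, _, _, _, _, 759, 573, 454, 930, 321, _]

14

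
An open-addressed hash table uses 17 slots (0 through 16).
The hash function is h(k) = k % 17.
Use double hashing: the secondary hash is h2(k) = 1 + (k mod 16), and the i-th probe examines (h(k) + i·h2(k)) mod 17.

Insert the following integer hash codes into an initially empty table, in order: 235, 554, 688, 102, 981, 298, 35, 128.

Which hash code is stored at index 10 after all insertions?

554

Insert 235: h=14, slot 14 empty => index 14.
Insert 554: h=10, slot 10 empty => index 10.
Insert 688: h=8, slot 8 empty => index 8.
Insert 102: h=0, slot 0 empty => index 0.
Insert 981: h=12, slot 12 empty => index 12.
Insert 298: h=9, slot 9 empty => index 9.
Insert 35: h=1, slot 1 empty => index 1.
Insert 128: h=9, h2=1, slots 9,10 occupied => index 11.
Table: [102, 35, ., ., ., ., ., ., 688, 298, 554, 128, 981, ., 235, ., .]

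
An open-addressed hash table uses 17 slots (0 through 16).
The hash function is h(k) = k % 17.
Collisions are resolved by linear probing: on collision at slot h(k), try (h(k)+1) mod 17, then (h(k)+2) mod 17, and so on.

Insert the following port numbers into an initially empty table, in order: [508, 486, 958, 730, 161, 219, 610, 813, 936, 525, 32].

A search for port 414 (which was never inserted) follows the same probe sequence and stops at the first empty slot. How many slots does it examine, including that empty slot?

508 hashes to 15; slot 15 is free => place at 15.
486 hashes to 10; slot 10 is free => place at 10.
958 hashes to 6; slot 6 is free => place at 6.
730 hashes to 16; slot 16 is free => place at 16.
161 hashes to 8; slot 8 is free => place at 8.
219 hashes to 15; 15,16 taken => place at 0.
610 hashes to 15; 15,16,0 taken => place at 1.
813 hashes to 14; slot 14 is free => place at 14.
936 hashes to 1; 1 taken => place at 2.
525 hashes to 15; 15,16,0,1,2 taken => place at 3.
32 hashes to 15; 15,16,0,1,2,3 taken => place at 4.
Table: [219, 610, 936, 525, 32, ., 958, ., 161, ., 486, ., ., ., 813, 508, 730]
Lookup 414: h=6, probe 6,7 → slot 7 empty, not found.

2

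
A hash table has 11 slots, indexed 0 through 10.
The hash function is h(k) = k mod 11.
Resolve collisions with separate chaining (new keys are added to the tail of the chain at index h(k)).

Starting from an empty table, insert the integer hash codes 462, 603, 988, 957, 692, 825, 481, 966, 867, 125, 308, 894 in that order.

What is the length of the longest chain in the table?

462 → bucket 0
603 → bucket 9
988 → bucket 9 (collision)
957 → bucket 0 (collision)
692 → bucket 10
825 → bucket 0 (collision)
481 → bucket 8
966 → bucket 9 (collision)
867 → bucket 9 (collision)
125 → bucket 4
308 → bucket 0 (collision)
894 → bucket 3
Final buckets:
0: 462 -> 957 -> 825 -> 308
1: —
2: —
3: 894
4: 125
5: —
6: —
7: —
8: 481
9: 603 -> 988 -> 966 -> 867
10: 692

4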